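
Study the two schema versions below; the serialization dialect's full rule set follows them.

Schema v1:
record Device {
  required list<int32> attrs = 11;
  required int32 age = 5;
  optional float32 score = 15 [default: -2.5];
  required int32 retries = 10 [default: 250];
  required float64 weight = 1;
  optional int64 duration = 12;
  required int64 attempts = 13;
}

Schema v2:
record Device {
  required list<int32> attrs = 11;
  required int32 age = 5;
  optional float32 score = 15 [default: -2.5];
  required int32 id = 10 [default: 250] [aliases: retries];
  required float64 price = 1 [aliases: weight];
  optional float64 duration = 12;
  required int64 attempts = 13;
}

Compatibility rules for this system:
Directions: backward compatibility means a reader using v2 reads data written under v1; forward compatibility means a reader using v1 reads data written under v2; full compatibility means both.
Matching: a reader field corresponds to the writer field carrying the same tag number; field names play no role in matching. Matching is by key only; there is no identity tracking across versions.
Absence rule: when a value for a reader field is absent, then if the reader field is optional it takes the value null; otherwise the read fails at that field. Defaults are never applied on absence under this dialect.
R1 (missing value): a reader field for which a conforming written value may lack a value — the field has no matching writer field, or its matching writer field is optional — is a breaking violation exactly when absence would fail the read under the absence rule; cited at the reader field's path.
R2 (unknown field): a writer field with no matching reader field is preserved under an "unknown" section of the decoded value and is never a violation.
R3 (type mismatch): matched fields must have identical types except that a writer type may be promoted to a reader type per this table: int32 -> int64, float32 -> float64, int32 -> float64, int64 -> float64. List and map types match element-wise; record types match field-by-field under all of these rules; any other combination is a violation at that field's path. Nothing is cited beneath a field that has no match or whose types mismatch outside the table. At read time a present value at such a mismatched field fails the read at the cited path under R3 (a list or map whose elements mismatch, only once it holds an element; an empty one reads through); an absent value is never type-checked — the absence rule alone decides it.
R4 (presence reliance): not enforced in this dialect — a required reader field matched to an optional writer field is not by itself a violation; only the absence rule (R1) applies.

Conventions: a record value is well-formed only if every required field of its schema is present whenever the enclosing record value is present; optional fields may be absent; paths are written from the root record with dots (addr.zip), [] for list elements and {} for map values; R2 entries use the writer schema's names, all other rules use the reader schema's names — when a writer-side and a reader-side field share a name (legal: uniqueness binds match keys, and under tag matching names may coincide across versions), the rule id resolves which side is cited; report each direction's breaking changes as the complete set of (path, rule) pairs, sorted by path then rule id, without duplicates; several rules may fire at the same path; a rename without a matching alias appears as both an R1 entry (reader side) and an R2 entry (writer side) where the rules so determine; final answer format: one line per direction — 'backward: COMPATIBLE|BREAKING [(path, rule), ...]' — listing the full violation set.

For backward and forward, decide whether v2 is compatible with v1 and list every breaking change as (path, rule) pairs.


backward: COMPATIBLE []; forward: BREAKING [(duration, R3)]

each type pair in Device: writer, then reader
backward on Device — v2 reading data written by v1:
  attrs <- attrs (list<int32> -> list<int32>, writer required)
  age <- age (int32 -> int32, writer required)
  score <- score (float32 -> float32, writer optional)
  id <- retries (int32 -> int32, writer required)
  price <- weight (float64 -> float64, writer required)
  duration <- duration (int64 -> float64, writer optional)
  attempts <- attempts (int64 -> int64, writer required)
  nothing fires on Device: backward is COMPATIBLE
forward on Device — v1 reading data written by v2:
  attrs <- attrs (list<int32> -> list<int32>, writer required)
  age <- age (int32 -> int32, writer required)
  score <- score (float32 -> float32, writer optional)
  retries <- id (int32 -> int32, writer required)
  weight <- price (float64 -> float64, writer required)
  duration <- duration (float64 -> int64, writer optional)
  attempts <- attempts (int64 -> int64, writer required)
  R3 fires at duration
  forward on Device therefore BREAKING (1)


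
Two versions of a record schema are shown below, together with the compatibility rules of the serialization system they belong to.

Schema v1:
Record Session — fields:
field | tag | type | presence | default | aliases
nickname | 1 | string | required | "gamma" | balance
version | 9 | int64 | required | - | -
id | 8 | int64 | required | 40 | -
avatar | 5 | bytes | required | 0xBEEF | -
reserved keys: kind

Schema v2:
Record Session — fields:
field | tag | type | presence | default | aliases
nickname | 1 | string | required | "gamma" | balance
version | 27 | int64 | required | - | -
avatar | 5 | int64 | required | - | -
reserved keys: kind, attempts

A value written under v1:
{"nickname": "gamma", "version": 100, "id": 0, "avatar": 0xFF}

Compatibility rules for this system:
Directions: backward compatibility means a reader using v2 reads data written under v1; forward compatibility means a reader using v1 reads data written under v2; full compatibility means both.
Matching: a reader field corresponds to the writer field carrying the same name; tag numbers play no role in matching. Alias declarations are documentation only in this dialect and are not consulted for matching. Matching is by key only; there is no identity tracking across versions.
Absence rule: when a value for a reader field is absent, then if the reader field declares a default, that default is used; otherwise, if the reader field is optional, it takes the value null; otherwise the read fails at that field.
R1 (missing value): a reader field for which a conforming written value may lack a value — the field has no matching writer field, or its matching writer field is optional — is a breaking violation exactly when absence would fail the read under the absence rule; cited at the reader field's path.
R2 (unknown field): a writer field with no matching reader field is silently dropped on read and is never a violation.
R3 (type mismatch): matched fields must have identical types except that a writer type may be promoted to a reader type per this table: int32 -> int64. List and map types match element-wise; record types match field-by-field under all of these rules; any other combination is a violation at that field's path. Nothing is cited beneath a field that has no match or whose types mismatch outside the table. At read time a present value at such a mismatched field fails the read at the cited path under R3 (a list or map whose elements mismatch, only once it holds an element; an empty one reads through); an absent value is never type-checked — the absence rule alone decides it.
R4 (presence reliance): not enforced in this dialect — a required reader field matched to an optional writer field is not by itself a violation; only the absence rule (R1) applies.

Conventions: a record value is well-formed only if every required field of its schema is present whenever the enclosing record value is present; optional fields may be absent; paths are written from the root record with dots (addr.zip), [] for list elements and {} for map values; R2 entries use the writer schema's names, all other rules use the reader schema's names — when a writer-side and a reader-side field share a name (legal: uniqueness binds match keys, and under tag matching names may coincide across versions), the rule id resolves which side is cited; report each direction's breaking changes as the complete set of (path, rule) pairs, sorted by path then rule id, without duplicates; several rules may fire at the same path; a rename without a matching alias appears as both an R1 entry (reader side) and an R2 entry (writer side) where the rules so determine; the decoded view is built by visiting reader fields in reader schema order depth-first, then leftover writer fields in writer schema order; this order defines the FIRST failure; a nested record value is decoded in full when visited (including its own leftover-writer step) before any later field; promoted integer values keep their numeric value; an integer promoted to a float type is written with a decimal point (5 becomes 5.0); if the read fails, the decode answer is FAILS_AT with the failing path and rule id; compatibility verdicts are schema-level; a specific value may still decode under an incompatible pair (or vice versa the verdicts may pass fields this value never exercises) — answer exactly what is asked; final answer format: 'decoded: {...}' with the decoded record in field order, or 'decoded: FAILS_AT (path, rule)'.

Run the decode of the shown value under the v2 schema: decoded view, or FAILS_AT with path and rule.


in Session below, arrows point writer -> reader
decode walk for Session under reader schema v2:
  nickname := "gamma"
  version := 100
  read fails at avatar under R3
  => FAILS_AT (avatar, R3)
ruling out the remaining Session differences:
  removed field id from record Session -> no rule fires on it and the decoded Session view is identical with or without it
  field version in record Session: tag 9 changed to 27 -> no rule fires on it and the decoded Session view is identical with or without it

decoded: FAILS_AT (avatar, R3)


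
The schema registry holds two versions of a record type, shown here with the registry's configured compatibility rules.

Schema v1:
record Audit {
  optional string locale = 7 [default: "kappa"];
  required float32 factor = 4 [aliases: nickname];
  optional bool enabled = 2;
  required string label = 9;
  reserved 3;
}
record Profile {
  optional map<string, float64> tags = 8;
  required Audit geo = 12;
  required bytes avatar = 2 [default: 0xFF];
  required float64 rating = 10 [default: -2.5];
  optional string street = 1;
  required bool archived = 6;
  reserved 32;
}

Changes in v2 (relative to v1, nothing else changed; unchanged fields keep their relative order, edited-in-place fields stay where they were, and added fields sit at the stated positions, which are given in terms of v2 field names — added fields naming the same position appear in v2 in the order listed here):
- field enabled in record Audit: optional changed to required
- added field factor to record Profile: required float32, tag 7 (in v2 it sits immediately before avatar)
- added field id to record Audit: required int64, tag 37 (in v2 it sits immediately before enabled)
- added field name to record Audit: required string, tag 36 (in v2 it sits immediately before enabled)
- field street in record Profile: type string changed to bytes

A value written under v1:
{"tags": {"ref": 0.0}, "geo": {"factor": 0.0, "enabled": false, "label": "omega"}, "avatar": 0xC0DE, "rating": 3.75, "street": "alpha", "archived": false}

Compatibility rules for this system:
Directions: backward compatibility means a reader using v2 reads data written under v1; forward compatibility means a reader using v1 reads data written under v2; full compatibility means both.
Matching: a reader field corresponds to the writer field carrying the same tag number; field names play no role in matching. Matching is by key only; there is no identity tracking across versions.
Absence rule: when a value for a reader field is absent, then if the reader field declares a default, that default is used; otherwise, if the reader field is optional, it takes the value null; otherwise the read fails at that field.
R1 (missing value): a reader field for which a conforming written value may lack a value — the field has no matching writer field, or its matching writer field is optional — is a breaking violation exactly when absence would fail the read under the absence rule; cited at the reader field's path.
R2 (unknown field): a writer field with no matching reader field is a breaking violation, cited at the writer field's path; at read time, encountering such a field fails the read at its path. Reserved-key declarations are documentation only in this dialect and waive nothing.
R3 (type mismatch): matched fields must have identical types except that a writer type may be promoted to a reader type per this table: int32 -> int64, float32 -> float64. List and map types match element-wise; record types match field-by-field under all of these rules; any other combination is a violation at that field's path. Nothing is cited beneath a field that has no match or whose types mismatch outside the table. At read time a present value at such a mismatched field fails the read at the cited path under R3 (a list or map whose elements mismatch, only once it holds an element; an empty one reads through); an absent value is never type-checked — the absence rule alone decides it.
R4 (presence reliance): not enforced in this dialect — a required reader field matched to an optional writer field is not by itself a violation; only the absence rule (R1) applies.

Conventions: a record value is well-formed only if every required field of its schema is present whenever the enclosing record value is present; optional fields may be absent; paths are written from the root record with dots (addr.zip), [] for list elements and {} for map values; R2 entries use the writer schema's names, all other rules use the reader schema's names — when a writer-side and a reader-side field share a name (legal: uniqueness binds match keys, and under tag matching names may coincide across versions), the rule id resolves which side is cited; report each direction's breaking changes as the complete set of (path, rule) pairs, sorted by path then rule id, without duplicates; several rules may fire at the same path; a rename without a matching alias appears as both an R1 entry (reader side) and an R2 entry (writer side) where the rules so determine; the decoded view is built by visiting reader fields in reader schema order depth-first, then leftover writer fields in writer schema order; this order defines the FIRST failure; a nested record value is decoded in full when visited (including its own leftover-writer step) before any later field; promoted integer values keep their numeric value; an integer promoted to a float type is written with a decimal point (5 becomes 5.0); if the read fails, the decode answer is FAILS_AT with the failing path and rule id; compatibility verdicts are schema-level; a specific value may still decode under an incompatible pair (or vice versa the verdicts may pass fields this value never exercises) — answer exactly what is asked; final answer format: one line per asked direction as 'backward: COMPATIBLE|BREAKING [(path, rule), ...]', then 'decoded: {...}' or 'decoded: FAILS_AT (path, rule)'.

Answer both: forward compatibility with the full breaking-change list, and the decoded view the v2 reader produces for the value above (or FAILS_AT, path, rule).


forward: BREAKING [(factor, R2), (geo.id, R2), (geo.name, R2), (street, R3)]; decoded: FAILS_AT (geo.id, R1)

arrows below run writer -> reader for Profile
forward for Profile (reader v1, writer v2):
  tags: map<string, float64> -> map<string, float64>, writer optional; from tags
  geo: Audit -> Audit, writer required; from geo
  avatar: bytes -> bytes, writer required; from avatar
  rating: float64 -> float64, writer required; from rating
  street: bytes -> string, writer optional; from street
  archived: bool -> bool, writer required; from archived
  writer field factor has no reader counterpart
  geo.locale: string -> string, writer optional; from geo.locale
  geo.factor: float32 -> float32, writer required; from geo.factor
  geo.enabled: bool -> bool, writer required; from geo.enabled
  geo.label: string -> string, writer required; from geo.label
  writer field geo.id has no reader counterpart
  writer field geo.name has no reader counterpart
  violation R2 at factor
  violation R2 at geo.id
  violation R2 at geo.name
  violation R3 at street
  => forward: BREAKING (4)
migrating the Profile value to v2:
  tags := {"ref": 0.0}
  geo.locale := "kappa" (absent -> default)
  geo.factor := 0.0
  read fails at geo.id under R1 (no fill)
  => FAILS_AT (geo.id, R1)
diffs on Profile not affecting the asked answer:
  field enabled in record Audit: optional changed to required -> fires only in the backward direction of Profile, which is not asked here


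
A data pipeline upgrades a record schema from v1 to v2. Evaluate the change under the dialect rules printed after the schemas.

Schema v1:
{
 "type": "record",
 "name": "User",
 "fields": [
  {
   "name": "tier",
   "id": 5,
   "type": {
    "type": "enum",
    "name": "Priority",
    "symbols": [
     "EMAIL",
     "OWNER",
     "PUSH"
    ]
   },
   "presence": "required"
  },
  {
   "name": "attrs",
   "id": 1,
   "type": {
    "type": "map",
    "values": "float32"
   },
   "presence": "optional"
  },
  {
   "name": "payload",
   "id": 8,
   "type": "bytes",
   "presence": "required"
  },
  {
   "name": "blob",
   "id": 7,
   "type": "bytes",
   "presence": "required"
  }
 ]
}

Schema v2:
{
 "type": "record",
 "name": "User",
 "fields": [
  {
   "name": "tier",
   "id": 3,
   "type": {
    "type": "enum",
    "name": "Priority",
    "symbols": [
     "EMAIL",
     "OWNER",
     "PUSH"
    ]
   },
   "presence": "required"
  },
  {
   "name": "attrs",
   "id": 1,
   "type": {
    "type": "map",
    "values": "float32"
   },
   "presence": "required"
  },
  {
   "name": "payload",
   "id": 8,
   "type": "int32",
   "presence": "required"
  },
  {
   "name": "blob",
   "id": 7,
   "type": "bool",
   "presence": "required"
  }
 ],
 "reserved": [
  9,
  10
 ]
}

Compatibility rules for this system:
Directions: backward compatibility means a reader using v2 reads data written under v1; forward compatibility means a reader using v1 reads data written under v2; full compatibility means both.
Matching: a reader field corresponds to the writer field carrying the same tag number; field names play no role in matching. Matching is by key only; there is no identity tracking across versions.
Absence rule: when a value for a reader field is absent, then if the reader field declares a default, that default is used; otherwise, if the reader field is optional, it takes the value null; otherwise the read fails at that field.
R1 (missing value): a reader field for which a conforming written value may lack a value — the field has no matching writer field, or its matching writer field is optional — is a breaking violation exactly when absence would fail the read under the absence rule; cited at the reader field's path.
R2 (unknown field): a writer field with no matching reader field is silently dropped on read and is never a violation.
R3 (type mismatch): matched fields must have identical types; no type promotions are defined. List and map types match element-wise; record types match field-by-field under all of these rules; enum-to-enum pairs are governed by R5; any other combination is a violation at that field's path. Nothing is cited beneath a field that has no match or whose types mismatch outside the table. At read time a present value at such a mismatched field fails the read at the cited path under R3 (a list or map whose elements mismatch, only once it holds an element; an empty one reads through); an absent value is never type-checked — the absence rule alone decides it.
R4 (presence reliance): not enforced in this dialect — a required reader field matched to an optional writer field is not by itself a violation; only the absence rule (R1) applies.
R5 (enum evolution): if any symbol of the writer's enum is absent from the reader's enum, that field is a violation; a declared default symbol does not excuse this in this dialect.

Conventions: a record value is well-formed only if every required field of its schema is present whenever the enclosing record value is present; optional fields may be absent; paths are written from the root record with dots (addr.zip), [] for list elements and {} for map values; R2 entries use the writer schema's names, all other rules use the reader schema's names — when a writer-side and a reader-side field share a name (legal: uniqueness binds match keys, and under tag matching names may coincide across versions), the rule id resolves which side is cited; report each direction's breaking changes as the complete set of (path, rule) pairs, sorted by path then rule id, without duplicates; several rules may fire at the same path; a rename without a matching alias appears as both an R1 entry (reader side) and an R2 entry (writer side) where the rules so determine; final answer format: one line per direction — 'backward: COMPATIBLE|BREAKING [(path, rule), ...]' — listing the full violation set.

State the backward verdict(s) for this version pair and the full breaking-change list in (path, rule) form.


backward: BREAKING [(attrs, R1), (blob, R3), (payload, R3), (tier, R1)]

the writer's type comes first in each User pair
backward analysis of User with v2 as reader and v1 as writer:
  tier has no writer counterpart
  map<string, float32> -> map<string, float32>, writer optional: attrs aligns to attrs
  bytes -> int32, writer required: payload aligns to payload
  bytes -> bool, writer required: blob aligns to blob
  leftover writer field: tier
  violation R1 at attrs
  violation R3 at blob
  violation R3 at payload
  violation R1 at tier
  => 4 violation(s): backward is BREAKING for User


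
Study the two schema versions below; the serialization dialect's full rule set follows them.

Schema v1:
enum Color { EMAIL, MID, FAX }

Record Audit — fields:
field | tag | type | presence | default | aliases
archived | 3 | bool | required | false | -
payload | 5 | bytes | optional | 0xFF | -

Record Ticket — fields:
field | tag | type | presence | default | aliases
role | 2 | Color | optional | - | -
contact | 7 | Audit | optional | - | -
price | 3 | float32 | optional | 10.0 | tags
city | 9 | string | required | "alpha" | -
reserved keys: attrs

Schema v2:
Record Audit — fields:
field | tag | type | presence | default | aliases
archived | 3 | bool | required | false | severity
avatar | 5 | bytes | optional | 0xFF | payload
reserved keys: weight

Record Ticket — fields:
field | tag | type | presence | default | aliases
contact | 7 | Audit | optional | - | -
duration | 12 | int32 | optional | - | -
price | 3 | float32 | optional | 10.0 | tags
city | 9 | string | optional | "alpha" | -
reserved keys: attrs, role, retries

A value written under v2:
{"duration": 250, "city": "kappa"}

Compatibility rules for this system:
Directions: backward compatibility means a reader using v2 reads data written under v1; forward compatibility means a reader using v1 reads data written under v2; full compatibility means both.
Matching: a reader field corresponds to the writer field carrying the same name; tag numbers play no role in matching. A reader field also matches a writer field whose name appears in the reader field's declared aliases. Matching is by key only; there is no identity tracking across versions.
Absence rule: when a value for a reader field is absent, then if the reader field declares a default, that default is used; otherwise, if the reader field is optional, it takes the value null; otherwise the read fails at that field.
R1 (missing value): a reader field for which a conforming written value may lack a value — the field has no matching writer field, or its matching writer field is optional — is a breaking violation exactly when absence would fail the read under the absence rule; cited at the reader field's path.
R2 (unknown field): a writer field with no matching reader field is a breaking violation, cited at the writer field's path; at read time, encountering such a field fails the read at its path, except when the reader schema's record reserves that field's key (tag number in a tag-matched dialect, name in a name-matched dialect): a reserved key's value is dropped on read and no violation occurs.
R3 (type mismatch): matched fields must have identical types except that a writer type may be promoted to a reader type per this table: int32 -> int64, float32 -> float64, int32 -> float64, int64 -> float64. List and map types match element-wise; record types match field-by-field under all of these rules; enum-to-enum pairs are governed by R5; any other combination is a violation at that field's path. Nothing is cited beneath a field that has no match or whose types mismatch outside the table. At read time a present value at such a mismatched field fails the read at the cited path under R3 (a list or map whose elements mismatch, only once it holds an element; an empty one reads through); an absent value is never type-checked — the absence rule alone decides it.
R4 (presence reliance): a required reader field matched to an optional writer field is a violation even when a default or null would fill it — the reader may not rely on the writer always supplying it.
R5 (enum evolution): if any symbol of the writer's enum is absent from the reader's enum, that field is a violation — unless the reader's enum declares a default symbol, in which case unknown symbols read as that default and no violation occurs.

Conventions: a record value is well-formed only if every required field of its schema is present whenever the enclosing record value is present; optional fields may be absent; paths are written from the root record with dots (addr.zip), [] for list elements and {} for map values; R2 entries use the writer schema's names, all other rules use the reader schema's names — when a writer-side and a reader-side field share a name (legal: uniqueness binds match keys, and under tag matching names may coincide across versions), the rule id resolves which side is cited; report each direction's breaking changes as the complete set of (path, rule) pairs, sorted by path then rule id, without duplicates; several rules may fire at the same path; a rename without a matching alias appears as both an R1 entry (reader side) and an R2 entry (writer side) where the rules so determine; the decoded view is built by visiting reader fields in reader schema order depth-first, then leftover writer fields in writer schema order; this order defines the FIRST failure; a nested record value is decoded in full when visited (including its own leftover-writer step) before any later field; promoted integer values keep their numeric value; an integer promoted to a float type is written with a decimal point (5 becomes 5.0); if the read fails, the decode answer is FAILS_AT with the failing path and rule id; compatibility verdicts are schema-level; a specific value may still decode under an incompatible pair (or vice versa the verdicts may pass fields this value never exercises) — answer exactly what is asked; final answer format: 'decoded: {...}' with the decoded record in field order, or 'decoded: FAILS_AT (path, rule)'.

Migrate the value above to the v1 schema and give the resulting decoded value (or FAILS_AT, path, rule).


decoded: FAILS_AT (duration, R2)

each type pair in Ticket: writer, then reader
migrating the Ticket value to v1:
  role := null (not supplied -> null)
  contact := null (not supplied -> null)
  price := 10.0 (no value, default fills)
  city := "kappa"
  read fails at duration under R2 (unknown field)
  => FAILS_AT (duration, R2)
the other Ticket changes do not affect what is asked:
  removed field role from record Ticket (its key "role" joins the reserved list) -> fires no rule on Ticket under this dialect and leaves the result unchanged
  renamed field payload to avatar in record Audit (alias payload declared on the renamed field) -> a verdict-level change on Ticket — the shown value reads the same
  field city in record Ticket: required changed to optional -> a verdict-level change on Ticket — the shown value reads the same


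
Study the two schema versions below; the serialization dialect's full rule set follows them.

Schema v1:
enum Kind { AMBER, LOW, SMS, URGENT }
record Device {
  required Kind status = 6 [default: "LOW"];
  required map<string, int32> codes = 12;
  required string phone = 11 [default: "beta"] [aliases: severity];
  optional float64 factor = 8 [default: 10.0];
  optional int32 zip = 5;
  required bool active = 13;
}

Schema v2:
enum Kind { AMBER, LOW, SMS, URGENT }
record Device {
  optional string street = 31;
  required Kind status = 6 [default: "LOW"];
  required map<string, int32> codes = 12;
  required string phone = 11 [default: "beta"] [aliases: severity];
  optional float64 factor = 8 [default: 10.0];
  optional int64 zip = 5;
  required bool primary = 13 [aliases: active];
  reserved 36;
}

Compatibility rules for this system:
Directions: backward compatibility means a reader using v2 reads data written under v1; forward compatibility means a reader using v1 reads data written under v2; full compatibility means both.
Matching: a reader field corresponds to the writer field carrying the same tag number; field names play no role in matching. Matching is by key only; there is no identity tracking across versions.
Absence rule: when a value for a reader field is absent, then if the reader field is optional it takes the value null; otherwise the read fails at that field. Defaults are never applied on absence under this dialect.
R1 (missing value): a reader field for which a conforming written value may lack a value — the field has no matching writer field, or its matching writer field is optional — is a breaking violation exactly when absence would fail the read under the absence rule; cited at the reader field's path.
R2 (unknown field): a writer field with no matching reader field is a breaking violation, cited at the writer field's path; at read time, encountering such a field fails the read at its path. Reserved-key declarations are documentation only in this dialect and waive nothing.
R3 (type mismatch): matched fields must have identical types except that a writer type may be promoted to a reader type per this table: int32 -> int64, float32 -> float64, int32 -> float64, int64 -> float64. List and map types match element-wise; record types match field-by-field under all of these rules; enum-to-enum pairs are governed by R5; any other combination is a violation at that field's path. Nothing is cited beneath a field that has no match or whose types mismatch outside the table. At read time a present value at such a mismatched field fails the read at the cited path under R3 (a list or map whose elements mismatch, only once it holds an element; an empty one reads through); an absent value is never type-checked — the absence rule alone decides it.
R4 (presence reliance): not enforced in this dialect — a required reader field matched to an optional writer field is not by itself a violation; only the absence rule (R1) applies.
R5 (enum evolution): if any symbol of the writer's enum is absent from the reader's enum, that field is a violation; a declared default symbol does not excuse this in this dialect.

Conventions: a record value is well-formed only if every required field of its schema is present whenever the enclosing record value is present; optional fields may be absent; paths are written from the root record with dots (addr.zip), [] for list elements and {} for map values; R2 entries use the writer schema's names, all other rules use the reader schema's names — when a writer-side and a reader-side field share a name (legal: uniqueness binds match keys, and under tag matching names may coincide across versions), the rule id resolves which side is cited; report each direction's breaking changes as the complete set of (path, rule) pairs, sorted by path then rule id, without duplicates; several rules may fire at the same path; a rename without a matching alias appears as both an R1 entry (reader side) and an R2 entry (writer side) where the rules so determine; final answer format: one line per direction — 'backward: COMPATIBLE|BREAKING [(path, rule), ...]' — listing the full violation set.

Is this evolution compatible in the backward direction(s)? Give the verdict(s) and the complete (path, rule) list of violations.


each type pair in Device: writer, then reader
backward analysis of Device with v2 as reader and v1 as writer:
  street: no writer-side match
  status: paired with writer status (Kind -> Kind; writer required)
  codes: paired with writer codes (map<string, int32> -> map<string, int32>; writer required)
  phone: paired with writer phone (string -> string; writer required)
  factor: paired with writer factor (float64 -> float64; writer optional)
  zip: paired with writer zip (int32 -> int64; writer optional)
  primary: paired with writer active (bool -> bool; writer required)
  => backward: COMPATIBLE
ruling out the remaining Device differences:
  renamed field active to primary in record Device (alias active declared on the renamed field) -> inert for the asked Device verdict: nothing fires
  added field street to record Device: optional string, tag 31 (in v2 it sits immediately before status) -> fires only in the forward direction of Device, which is not asked here
  field zip in record Device: type int32 changed to int64 -> fires only in the forward direction of Device, which is not asked here

backward: COMPATIBLE []


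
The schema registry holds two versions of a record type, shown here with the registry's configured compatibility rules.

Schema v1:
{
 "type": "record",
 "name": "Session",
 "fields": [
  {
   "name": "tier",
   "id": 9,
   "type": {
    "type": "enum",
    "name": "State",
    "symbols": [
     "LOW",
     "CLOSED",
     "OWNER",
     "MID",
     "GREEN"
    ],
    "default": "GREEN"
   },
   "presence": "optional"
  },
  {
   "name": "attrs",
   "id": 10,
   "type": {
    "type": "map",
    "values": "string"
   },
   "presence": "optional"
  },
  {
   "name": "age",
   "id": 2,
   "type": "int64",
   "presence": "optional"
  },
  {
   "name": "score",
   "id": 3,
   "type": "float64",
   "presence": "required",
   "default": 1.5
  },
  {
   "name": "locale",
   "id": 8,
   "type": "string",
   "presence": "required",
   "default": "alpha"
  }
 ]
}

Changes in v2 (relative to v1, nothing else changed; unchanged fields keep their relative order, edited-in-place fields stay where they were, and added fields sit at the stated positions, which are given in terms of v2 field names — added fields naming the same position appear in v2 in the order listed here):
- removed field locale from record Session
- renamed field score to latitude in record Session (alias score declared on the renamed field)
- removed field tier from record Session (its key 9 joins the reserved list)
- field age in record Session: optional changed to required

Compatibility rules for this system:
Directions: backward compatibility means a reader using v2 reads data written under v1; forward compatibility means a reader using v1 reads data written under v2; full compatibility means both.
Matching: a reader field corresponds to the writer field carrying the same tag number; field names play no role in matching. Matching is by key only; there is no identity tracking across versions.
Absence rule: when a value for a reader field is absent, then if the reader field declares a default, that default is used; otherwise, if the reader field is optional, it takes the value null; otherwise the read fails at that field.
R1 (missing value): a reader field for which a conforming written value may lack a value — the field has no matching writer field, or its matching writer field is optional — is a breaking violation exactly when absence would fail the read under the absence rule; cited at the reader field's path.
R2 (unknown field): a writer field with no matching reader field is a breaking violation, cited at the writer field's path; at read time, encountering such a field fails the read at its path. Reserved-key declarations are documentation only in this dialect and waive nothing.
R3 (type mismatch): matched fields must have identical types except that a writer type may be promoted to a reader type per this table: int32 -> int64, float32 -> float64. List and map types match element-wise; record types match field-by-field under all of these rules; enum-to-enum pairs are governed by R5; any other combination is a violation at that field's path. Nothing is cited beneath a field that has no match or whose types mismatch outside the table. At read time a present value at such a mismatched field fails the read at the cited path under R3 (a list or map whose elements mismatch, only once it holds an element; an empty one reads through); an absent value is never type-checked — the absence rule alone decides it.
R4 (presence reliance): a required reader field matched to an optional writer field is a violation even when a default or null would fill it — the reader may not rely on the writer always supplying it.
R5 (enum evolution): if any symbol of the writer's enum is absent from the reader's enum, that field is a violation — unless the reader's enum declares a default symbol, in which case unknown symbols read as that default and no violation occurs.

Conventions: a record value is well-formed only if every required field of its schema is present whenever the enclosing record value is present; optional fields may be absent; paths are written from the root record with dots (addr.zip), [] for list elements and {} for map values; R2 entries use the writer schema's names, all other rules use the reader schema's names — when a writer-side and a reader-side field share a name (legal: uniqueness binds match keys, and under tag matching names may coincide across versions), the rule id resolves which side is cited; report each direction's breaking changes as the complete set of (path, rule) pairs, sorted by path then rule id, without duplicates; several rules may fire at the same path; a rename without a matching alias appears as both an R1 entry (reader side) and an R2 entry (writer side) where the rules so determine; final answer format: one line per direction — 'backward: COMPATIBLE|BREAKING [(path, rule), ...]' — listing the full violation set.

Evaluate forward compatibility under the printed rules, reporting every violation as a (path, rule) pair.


each type pair in Session: writer, then reader
forward on Session — v1 reading data written by v2:
  no writer field matches reader tier
  attrs: map<string, string> -> map<string, string>, writer optional; from attrs
  age: int64 -> int64, writer required; from age
  score: float64 -> float64, writer required; from latitude
  no writer field matches reader locale
  => forward: COMPATIBLE
diffs on Session not affecting the asked answer:
  removed field locale from record Session -> matters only for Session's backward compatibility — outside the asked direction
  renamed field score to latitude in record Session (alias score declared on the renamed field) -> triggers nothing under Session's printed rules — same verdict
  removed field tier from record Session (its key 9 joins the reserved list) -> matters only for Session's backward compatibility — outside the asked direction
  field age in record Session: optional changed to required -> matters only for Session's backward compatibility — outside the asked direction

forward: COMPATIBLE []


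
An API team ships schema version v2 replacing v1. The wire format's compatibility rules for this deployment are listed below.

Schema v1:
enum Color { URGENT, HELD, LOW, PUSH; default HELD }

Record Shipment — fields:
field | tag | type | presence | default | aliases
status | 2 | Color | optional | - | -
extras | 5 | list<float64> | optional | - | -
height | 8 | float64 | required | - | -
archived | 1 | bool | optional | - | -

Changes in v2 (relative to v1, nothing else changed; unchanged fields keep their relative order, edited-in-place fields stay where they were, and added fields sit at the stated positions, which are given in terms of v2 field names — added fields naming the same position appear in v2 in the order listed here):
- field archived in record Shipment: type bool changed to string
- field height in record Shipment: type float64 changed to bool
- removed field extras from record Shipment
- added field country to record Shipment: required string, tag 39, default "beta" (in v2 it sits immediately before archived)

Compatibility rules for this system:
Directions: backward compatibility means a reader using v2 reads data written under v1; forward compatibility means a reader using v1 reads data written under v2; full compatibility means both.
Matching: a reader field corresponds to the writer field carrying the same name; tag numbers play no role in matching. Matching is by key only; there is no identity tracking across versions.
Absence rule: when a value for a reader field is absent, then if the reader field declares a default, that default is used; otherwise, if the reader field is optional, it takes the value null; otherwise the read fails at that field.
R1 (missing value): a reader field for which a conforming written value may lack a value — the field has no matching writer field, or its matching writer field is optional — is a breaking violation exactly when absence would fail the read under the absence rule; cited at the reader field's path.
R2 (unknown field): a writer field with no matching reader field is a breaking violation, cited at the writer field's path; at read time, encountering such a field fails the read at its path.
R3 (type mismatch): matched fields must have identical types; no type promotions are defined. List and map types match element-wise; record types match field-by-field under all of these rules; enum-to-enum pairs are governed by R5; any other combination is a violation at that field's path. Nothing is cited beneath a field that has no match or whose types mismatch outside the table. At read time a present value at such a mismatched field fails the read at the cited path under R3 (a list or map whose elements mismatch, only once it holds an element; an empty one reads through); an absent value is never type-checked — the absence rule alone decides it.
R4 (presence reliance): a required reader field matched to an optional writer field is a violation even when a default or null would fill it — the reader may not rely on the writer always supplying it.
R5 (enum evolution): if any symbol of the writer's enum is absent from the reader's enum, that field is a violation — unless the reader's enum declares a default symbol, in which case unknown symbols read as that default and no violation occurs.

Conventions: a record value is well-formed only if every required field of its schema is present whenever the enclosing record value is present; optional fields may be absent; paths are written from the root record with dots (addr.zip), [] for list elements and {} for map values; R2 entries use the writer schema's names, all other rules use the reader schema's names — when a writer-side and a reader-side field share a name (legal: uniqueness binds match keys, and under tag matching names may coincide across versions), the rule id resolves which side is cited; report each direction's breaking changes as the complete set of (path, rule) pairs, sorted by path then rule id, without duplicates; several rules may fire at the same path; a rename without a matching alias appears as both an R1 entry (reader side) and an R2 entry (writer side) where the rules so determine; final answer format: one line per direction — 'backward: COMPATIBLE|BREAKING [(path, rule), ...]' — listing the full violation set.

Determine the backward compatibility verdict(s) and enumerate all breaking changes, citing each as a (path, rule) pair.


backward: BREAKING [(archived, R3), (extras, R2), (height, R3)]

each type pair in Shipment: writer, then reader
backward analysis of Shipment with v2 as reader and v1 as writer:
  Color -> Color, writer optional: status aligns to status
  float64 -> bool, writer required: height aligns to height
  country: no writer match
  bool -> string, writer optional: archived aligns to archived
  extras (writer side), unknown to reader
  R3 fires at archived
  R2 fires at extras
  R3 fires at height
  => backward: BREAKING (3)
checking off the Shipment differences that do not matter here:
  added field country to record Shipment: required string, tag 39, default "beta" (in v2 it sits immediately before archived) -> fires only in the forward direction of Shipment, which is not asked here
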